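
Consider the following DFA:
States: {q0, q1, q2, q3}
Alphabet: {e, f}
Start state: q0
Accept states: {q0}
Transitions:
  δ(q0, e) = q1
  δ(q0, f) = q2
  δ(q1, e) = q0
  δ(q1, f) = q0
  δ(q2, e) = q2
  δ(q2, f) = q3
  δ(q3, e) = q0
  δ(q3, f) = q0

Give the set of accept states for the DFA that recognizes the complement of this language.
Complement accept states = All states \ Original accept states
= {q0, q1, q2, q3} \ {q0}
{q1, q2, q3}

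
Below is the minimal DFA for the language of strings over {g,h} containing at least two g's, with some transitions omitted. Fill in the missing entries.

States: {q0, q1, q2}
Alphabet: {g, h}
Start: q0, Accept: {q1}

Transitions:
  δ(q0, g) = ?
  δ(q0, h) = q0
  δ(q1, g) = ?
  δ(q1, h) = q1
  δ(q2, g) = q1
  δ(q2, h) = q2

From the language and accept set, identify what each state tracks — q0: zero g's seen; q1: ≥ two g's seen; q2: one g seen.
Each missing δ(q, a) is the state matching the new tracked value after reading a.
δ(q0, g) = q2; δ(q1, g) = q1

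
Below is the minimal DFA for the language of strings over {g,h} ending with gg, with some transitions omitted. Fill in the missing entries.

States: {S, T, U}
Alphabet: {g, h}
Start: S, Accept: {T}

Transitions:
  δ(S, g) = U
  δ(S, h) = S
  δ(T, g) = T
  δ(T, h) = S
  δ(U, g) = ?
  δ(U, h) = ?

From the language and accept set, identify what each state tracks — S: last symbol not g; T: two trailing g's; U: one trailing g.
Each missing δ(q, a) is the state matching the new tracked value after reading a.
δ(U, g) = T; δ(U, h) = S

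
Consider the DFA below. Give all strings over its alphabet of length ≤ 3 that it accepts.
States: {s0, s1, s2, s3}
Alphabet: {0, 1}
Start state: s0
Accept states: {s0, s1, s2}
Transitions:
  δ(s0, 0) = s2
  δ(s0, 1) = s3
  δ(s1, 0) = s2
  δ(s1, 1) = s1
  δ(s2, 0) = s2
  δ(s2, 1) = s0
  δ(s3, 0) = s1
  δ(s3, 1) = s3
ε, 0, 00, 01, 10, 000, 001, 010, 100, 101, 110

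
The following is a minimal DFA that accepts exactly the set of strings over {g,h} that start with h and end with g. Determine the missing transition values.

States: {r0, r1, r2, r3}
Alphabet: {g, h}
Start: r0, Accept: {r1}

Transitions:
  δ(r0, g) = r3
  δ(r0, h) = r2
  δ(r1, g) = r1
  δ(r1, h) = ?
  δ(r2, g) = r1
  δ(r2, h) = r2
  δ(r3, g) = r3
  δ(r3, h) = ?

From the language and accept set, identify what each state tracks — r0: no input read; r1: started with h, last symbol g; r2: started with h, last symbol h; r3: started with g (dead).
Each missing δ(q, a) is the state matching the new tracked value after reading a.
δ(r1, h) = r2; δ(r3, h) = r3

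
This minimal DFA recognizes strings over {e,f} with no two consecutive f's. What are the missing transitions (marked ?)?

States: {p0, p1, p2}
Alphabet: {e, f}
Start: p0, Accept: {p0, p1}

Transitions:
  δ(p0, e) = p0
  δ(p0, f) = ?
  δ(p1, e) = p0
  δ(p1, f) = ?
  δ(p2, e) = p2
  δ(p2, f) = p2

From the language and accept set, identify what each state tracks — p0: last symbol not f (ok); p1: last symbol f (ok); p2: saw ff (dead).
Each missing δ(q, a) is the state matching the new tracked value after reading a.
δ(p0, f) = p1; δ(p1, f) = p2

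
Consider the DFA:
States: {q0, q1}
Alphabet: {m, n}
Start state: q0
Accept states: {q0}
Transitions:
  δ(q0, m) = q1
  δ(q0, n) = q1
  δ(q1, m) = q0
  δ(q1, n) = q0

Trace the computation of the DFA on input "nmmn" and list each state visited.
read 'n': q0 → q1
  read 'm': q1 → q0
  read 'm': q0 → q1
  read 'n': q1 → q0
q0 -> q1 -> q0 -> q1 -> q0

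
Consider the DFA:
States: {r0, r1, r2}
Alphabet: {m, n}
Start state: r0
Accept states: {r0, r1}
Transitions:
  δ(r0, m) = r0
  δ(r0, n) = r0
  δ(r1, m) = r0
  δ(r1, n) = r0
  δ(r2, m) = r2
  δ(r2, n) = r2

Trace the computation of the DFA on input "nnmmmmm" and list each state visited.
read 'n': r0 → r0
  read 'n': r0 → r0
  read 'm': r0 → r0
  read 'm': r0 → r0
  read 'm': r0 → r0
  read 'm': r0 → r0
  read 'm': r0 → r0
r0 -> r0 -> r0 -> r0 -> r0 -> r0 -> r0 -> r0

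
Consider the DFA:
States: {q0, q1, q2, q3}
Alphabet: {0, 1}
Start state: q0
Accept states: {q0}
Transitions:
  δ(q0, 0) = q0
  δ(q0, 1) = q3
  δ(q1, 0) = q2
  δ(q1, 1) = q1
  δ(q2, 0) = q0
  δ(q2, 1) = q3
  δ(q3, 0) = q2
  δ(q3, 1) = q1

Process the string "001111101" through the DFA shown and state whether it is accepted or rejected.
Processing string "001111101":
  q0 --0--> q0
  q0 --0--> q0
  q0 --1--> q3
  q3 --1--> q1
  q1 --1--> q1
  q1 --1--> q1
  q1 --1--> q1
  q1 --0--> q2
  q2 --1--> q3
Final state: q3
Accept states: {q0}
No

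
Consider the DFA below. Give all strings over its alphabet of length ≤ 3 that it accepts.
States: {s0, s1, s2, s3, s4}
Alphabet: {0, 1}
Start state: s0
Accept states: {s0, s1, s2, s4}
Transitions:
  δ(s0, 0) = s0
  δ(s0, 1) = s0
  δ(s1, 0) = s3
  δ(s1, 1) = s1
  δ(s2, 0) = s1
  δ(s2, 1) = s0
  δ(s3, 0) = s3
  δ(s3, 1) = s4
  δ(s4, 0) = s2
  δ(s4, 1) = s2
ε, 0, 1, 00, 01, 10, 11, 000, 001, 010, 011, 100, 101, 110, 111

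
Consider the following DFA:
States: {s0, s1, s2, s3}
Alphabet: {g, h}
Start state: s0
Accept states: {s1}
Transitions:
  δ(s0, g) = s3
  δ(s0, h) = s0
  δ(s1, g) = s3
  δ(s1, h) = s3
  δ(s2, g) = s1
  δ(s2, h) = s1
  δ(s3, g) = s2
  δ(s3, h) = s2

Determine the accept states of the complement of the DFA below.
Complement accept states = All states \ Original accept states
= {s0, s1, s2, s3} \ {s1}
{s0, s2, s3}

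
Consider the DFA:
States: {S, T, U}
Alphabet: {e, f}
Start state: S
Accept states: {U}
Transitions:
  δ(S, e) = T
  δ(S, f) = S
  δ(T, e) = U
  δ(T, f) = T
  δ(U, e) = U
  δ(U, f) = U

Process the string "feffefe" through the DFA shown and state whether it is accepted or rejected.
Processing string "feffefe":
  S --f--> S
  S --e--> T
  T --f--> T
  T --f--> T
  T --e--> U
  U --f--> U
  U --e--> U
Final state: U
Accept states: {U}
Yes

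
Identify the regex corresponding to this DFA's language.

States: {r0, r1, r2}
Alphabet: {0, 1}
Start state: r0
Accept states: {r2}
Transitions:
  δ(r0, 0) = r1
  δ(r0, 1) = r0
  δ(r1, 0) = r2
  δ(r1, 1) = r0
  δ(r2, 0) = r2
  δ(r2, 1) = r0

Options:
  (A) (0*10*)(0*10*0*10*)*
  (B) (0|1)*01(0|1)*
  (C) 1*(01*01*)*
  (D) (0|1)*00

Check each option against the DFA on short strings; one disagreement eliminates an option:
  (A) (0*10*)(0*10*0*10*)*: on '1' the DFA goes r0 → r0 and rejects (r0 ∉ Accept), but the regex matches it → eliminate
  (B) (0|1)*01(0|1)*: on '00' the DFA goes r0 → r1 → r2 and accepts (r2 ∈ Accept), but the regex does not match it → eliminate
  (C) 1*(01*01*)*: on ε the DFA stays in r0 and rejects (r0 ∉ Accept), but the regex matches it → eliminate
  (D) (0|1)*00: agrees with the DFA on every string of length ≤ 6
Only (D) is consistent with the DFA.
(D) (0|1)*00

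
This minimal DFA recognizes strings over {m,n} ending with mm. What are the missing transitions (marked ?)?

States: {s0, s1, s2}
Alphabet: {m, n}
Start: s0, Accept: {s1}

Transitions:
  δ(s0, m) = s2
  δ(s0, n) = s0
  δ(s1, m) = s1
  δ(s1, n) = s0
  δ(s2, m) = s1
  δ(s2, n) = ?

From the language and accept set, identify what each state tracks — s0: last symbol not m; s1: two trailing m's; s2: one trailing m.
Each missing δ(q, a) is the state matching the new tracked value after reading a.
δ(s2, n) = s0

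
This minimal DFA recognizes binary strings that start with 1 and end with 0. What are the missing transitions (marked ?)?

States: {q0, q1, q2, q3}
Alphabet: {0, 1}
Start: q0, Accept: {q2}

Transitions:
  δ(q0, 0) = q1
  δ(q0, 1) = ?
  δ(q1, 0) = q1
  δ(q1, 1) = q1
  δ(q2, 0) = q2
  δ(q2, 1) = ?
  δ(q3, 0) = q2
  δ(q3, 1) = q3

From the language and accept set, identify what each state tracks — q0: no input read; q1: started with 0 (dead); q2: started with 1, last symbol 0; q3: started with 1, last symbol 1.
Each missing δ(q, a) is the state matching the new tracked value after reading a.
δ(q0, 1) = q3; δ(q2, 1) = q3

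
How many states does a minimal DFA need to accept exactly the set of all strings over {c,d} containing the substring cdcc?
By Myhill–Nerode, count the distinguishable equivalence classes: 5 classes — one per longest suffix of the input that is a prefix of 'cdcc' (lengths 0 through 3), plus an absorbing 'already seen cdcc' class.
5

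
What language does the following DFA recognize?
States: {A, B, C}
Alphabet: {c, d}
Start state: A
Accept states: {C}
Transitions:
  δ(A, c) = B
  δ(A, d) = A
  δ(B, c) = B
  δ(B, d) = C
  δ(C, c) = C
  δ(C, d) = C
Testing a few strings:
  'dcd' → accept
  'ddd' → reject
  'cdcc' → accept
  'ddc' → reject
State roles: A=no c seen yet; B=seen a c, waiting for d; C=substring cd seen
All strings over {c,d} containing the substring cd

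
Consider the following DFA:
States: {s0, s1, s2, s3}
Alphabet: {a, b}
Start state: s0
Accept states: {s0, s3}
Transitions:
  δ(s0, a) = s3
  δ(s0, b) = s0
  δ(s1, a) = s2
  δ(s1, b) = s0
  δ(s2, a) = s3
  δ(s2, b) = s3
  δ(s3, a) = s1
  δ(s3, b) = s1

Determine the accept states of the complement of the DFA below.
Complement accept states = All states \ Original accept states
= {s0, s1, s2, s3} \ {s0, s3}
{s1, s2}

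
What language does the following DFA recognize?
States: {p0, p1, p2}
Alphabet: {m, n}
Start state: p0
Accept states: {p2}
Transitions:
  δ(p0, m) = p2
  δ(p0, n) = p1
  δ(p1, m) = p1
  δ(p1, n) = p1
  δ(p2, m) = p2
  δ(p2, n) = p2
Testing a few strings:
  'nn' → reject
  'nnm' → reject
  'm' → accept
  'mn' → accept
State roles: p0=no input read; p1=started with n (dead); p2=started with m
All strings over {m,n} starting with m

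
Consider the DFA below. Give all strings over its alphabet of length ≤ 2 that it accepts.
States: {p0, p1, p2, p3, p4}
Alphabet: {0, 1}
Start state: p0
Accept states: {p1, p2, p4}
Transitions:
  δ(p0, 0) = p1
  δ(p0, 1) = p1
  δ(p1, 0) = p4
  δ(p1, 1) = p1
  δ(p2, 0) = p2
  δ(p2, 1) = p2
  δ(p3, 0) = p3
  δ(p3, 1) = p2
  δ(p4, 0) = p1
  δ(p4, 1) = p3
0, 1, 00, 01, 10, 11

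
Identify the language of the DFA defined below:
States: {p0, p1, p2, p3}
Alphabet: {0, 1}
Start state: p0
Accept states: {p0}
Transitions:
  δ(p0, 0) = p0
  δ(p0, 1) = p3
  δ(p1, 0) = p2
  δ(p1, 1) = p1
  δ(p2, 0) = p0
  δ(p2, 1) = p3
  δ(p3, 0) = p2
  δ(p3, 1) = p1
Testing a few strings:
  '0' → accept
  '1110' → reject
  '100' → accept
  '0111' → reject
State roles: p0=value ≡ 0 (mod 4); p1=value ≡ 3 (mod 4); p2=value ≡ 2 (mod 4); p3=value ≡ 1 (mod 4)
All binary strings representing a multiple of 4 (read in base 2; leading zeros allowed and ε counts as 0)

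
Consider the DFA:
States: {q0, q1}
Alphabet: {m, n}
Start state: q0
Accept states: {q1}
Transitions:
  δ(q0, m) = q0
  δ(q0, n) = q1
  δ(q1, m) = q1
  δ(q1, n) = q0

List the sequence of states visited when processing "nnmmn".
read 'n': q0 → q1
  read 'n': q1 → q0
  read 'm': q0 → q0
  read 'm': q0 → q0
  read 'n': q0 → q1
q0 -> q1 -> q0 -> q0 -> q0 -> q1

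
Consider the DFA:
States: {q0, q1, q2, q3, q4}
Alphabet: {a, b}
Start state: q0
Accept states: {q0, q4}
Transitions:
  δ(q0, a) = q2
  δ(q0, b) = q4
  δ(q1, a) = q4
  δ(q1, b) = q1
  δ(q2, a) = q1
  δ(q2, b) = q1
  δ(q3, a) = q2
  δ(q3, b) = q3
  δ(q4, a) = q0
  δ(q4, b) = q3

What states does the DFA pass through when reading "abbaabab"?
read 'a': q0 → q2
  read 'b': q2 → q1
  read 'b': q1 → q1
  read 'a': q1 → q4
  read 'a': q4 → q0
  read 'b': q0 → q4
  read 'a': q4 → q0
  read 'b': q0 → q4
q0 -> q2 -> q1 -> q1 -> q4 -> q0 -> q4 -> q0 -> q4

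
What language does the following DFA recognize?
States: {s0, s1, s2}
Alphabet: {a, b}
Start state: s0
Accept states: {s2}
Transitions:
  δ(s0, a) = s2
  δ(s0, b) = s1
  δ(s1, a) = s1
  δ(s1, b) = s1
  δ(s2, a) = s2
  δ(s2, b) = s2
Testing a few strings:
  'bbb' → reject
  'baa' → reject
  'bb' → reject
  'b' → reject
State roles: s0=no input read; s1=started with b (dead); s2=started with a
All strings over {a,b} starting with a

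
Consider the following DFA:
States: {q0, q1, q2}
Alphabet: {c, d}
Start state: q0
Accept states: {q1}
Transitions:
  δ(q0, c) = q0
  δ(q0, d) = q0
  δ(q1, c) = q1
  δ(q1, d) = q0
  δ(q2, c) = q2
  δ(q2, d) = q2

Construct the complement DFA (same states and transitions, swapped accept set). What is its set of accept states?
Complement accept states = All states \ Original accept states
= {q0, q1, q2} \ {q1}
{q0, q2}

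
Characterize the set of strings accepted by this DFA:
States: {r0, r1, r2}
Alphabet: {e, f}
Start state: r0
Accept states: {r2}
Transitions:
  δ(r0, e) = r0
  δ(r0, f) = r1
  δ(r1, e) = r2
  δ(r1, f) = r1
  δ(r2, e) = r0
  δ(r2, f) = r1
Testing a few strings:
  'eef' → reject
  'eeee' → reject
  'efff' → reject
  'ee' → reject
State roles: r0=no suffix match; r1=one trailing f; r2=suffix is fe
All strings over {e,f} ending with fe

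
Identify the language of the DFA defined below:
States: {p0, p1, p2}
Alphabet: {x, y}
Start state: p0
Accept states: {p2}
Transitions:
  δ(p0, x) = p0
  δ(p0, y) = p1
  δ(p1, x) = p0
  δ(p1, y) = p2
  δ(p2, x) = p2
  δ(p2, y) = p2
Testing a few strings:
  'xy' → reject
  'yx' → reject
  'yxx' → reject
  'yxxy' → reject
State roles: p0=no progress toward yy; p1=one trailing y; p2=substring yy seen
All strings over {x,y} containing the substring yy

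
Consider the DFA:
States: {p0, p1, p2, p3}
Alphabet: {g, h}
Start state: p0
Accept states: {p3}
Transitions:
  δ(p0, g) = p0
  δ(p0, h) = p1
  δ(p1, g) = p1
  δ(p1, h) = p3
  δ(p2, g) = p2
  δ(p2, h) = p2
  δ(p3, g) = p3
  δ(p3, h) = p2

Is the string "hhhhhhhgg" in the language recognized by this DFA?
Processing string "hhhhhhhgg":
  p0 --h--> p1
  p1 --h--> p3
  p3 --h--> p2
  p2 --h--> p2
  p2 --h--> p2
  p2 --h--> p2
  p2 --h--> p2
  p2 --g--> p2
  p2 --g--> p2
Final state: p2
Accept states: {p3}
No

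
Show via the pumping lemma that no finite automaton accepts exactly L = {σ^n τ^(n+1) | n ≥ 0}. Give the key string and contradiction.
Assume L is regular with pumping length p. Idea: pumping the σ-block breaks the fixed offset of 1.
Choose s = σ^p τ^(p+1) ∈ L. By the pumping lemma, s = xyz with |xy| ≤ p, |y| > 0, so y = σ^k with k ≥ 1. Then xy²z = σ^(p+k) τ^(p+1). For this to be in L we would need p+1 = (p+k)+1, i.e. k = 0, contradicting k ≥ 1. So xy²z ∉ L.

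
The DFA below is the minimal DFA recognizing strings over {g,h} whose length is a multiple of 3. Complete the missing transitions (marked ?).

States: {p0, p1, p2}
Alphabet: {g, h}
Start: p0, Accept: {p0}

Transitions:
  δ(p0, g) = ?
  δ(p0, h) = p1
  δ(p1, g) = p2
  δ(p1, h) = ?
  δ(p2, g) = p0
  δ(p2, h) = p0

From the language and accept set, identify what each state tracks — p0: length ≡ 0 (mod 3); p1: length ≡ 1 (mod 3); p2: length ≡ 2 (mod 3).
Each missing δ(q, a) is the state matching the new tracked value after reading a.
δ(p0, g) = p1; δ(p1, h) = p2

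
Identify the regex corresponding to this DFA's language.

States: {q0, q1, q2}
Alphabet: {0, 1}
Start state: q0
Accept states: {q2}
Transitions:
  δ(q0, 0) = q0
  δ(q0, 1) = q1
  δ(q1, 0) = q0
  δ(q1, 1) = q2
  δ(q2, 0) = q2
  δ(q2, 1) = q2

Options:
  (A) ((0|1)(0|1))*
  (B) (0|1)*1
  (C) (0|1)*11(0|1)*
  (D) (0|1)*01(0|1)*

Check each option against the DFA on short strings; one disagreement eliminates an option:
  (A) ((0|1)(0|1))*: on ε the DFA stays in q0 and rejects (q0 ∉ Accept), but the regex matches it → eliminate
  (B) (0|1)*1: on '1' the DFA goes q0 → q1 and rejects (q1 ∉ Accept), but the regex matches it → eliminate
  (C) (0|1)*11(0|1)*: agrees with the DFA on every string of length ≤ 6
  (D) (0|1)*01(0|1)*: on '01' the DFA goes q0 → q0 → q1 and rejects (q1 ∉ Accept), but the regex matches it → eliminate
Only (C) is consistent with the DFA.
(C) (0|1)*11(0|1)*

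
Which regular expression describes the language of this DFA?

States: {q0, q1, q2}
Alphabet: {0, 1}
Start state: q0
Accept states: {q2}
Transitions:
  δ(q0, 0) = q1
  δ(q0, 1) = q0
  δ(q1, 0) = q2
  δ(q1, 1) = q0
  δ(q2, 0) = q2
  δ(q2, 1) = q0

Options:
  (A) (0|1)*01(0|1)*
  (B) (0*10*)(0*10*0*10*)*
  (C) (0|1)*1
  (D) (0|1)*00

Check each option against the DFA on short strings; one disagreement eliminates an option:
  (A) (0|1)*01(0|1)*: on '00' the DFA goes q0 → q1 → q2 and accepts (q2 ∈ Accept), but the regex does not match it → eliminate
  (B) (0*10*)(0*10*0*10*)*: on '1' the DFA goes q0 → q0 and rejects (q0 ∉ Accept), but the regex matches it → eliminate
  (C) (0|1)*1: on '1' the DFA goes q0 → q0 and rejects (q0 ∉ Accept), but the regex matches it → eliminate
  (D) (0|1)*00: agrees with the DFA on every string of length ≤ 6
Only (D) is consistent with the DFA.
(D) (0|1)*00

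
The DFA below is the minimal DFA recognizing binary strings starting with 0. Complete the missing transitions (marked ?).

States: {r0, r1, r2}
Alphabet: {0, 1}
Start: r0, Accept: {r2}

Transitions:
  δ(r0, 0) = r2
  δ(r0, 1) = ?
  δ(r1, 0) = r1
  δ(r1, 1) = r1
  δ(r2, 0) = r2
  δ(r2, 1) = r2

From the language and accept set, identify what each state tracks — r0: no input read; r1: started with 1 (dead); r2: started with 0.
Each missing δ(q, a) is the state matching the new tracked value after reading a.
δ(r0, 1) = r1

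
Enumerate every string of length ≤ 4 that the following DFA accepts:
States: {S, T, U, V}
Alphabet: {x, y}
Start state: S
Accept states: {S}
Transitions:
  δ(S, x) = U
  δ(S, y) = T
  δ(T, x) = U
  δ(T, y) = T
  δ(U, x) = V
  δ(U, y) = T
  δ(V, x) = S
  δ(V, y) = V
ε, xxx, xxyx, yxxx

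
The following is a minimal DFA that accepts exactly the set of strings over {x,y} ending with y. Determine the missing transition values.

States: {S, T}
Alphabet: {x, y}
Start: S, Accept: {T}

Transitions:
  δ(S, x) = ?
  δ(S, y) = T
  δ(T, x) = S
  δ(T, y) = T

From the language and accept set, identify what each state tracks — S: last symbol not y; T: last symbol is y.
Each missing δ(q, a) is the state matching the new tracked value after reading a.
δ(S, x) = S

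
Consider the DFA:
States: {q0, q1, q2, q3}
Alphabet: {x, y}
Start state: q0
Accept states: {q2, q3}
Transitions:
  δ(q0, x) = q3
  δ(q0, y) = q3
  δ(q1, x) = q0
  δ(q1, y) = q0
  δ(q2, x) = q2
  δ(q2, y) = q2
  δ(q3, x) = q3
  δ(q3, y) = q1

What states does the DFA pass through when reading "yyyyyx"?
read 'y': q0 → q3
  read 'y': q3 → q1
  read 'y': q1 → q0
  read 'y': q0 → q3
  read 'y': q3 → q1
  read 'x': q1 → q0
q0 -> q3 -> q1 -> q0 -> q3 -> q1 -> q0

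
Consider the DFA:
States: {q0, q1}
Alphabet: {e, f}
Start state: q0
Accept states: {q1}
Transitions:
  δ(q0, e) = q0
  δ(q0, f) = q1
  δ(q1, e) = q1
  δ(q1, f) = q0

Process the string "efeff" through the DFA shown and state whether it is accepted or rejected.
Processing string "efeff":
  q0 --e--> q0
  q0 --f--> q1
  q1 --e--> q1
  q1 --f--> q0
  q0 --f--> q1
Final state: q1
Accept states: {q1}
Yes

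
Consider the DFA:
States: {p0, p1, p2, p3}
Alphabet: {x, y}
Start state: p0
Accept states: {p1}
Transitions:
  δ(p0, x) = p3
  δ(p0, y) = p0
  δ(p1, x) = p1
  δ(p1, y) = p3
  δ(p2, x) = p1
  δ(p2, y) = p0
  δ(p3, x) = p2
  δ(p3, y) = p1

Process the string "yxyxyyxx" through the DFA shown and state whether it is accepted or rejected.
Processing string "yxyxyyxx":
  p0 --y--> p0
  p0 --x--> p3
  p3 --y--> p1
  p1 --x--> p1
  p1 --y--> p3
  p3 --y--> p1
  p1 --x--> p1
  p1 --x--> p1
Final state: p1
Accept states: {p1}
Yes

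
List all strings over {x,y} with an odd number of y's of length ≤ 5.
y, xy, yx, xxy, xyx, yxx, yyy, xxxy, xxyx, xyxx, xyyy, yxxx, yxyy, yyxy, yyyx, xxxxy, xxxyx, xxyxx, xxyyy, xyxxx, xyxyy, xyyxy, xyyyx, yxxxx, yxxyy, yxyxy, yxyyx, yyxxy, yyxyx, yyyxx, yyyyy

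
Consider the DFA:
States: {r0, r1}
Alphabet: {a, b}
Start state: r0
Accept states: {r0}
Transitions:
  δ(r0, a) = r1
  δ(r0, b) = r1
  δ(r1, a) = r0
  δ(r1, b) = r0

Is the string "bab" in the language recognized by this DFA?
Processing string "bab":
  r0 --b--> r1
  r1 --a--> r0
  r0 --b--> r1
Final state: r1
Accept states: {r0}
No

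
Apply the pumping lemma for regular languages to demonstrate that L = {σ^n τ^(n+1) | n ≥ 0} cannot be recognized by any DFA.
Assume L is regular with pumping length p. Idea: pumping the σ-block breaks the fixed offset of 1.
Choose s = σ^p τ^(p+1) ∈ L. By the pumping lemma, s = xyz with |xy| ≤ p, |y| > 0, so y = σ^k with k ≥ 1. Then xy²z = σ^(p+k) τ^(p+1). For this to be in L we would need p+1 = (p+k)+1, i.e. k = 0, contradicting k ≥ 1. So xy²z ∉ L.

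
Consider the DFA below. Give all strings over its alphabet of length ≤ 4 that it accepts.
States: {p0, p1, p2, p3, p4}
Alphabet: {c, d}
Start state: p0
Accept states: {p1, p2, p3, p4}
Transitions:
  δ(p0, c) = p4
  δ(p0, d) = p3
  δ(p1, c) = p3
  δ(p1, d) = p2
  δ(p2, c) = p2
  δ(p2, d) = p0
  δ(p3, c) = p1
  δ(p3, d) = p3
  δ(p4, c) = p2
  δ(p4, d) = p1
c, d, cc, cd, dc, dd, ccc, cdc, cdd, dcc, dcd, ddc, ddd, cccc, ccdc, ccdd, cdcc, cdcd, cddc, dccc, dccd, dcdc, ddcc, ddcd, dddc, dddd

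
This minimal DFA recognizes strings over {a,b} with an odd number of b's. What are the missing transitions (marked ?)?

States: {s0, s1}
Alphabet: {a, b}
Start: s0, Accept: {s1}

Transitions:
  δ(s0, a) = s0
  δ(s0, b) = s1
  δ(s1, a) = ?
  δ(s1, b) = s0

From the language and accept set, identify what each state tracks — s0: even number of b's so far; s1: odd number of b's so far.
Each missing δ(q, a) is the state matching the new tracked value after reading a.
δ(s1, a) = s1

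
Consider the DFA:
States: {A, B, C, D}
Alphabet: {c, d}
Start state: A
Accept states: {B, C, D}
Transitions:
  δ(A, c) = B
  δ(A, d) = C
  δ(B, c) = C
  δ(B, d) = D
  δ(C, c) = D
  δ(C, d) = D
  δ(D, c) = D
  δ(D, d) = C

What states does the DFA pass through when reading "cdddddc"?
read 'c': A → B
  read 'd': B → D
  read 'd': D → C
  read 'd': C → D
  read 'd': D → C
  read 'd': C → D
  read 'c': D → D
A -> B -> D -> C -> D -> C -> D -> D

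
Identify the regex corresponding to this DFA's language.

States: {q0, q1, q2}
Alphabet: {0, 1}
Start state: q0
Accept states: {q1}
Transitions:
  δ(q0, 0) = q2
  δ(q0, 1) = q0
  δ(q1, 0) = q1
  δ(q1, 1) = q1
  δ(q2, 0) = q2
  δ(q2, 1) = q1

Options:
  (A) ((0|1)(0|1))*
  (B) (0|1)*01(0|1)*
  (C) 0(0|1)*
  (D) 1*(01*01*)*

Check each option against the DFA on short strings; one disagreement eliminates an option:
  (A) ((0|1)(0|1))*: on ε the DFA stays in q0 and rejects (q0 ∉ Accept), but the regex matches it → eliminate
  (B) (0|1)*01(0|1)*: agrees with the DFA on every string of length ≤ 6
  (C) 0(0|1)*: on '0' the DFA goes q0 → q2 and rejects (q2 ∉ Accept), but the regex matches it → eliminate
  (D) 1*(01*01*)*: on ε the DFA stays in q0 and rejects (q0 ∉ Accept), but the regex matches it → eliminate
Only (B) is consistent with the DFA.
(B) (0|1)*01(0|1)*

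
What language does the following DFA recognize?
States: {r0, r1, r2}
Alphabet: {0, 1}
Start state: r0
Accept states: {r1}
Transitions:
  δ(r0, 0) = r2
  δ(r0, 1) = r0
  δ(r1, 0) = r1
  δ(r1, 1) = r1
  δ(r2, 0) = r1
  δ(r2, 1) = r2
Testing a few strings:
  '11' → reject
  '0001' → accept
  '0' → reject
  '01' → reject
State roles: r0=zero 0's seen; r1=≥ two 0's seen; r2=one 0 seen
All binary strings containing at least two 0's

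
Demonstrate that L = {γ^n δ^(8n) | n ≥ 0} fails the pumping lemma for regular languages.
Assume L is regular with pumping length p. Idea: pumping the γ-block breaks the 1:8 ratio.
Choose s = γ^p δ^(8p) (length 9p ≥ p). By the pumping lemma, s = xyz with |xy| ≤ p, |y| > 0, so y = γ^k with k ≥ 1. Then xy²z = γ^(p+k) δ^(8p). For this to be in L we would need 8p = 8(p+k), i.e. 8k = 0, contradicting k ≥ 1. So xy²z ∉ L.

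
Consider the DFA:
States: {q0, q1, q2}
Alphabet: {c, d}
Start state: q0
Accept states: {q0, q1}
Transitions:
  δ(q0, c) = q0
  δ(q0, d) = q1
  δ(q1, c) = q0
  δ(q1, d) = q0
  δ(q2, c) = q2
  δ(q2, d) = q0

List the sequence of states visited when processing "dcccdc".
read 'd': q0 → q1
  read 'c': q1 → q0
  read 'c': q0 → q0
  read 'c': q0 → q0
  read 'd': q0 → q1
  read 'c': q1 → q0
q0 -> q1 -> q0 -> q0 -> q0 -> q1 -> q0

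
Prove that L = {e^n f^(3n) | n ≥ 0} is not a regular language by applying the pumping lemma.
Assume L is regular with pumping length p. Idea: pumping the e-block breaks the 1:3 ratio.
Choose s = e^p f^(3p) (length 4p ≥ p). By the pumping lemma, s = xyz with |xy| ≤ p, |y| > 0, so y = e^k with k ≥ 1. Then xy²z = e^(p+k) f^(3p). For this to be in L we would need 3p = 3(p+k), i.e. 3k = 0, contradicting k ≥ 1. So xy²z ∉ L.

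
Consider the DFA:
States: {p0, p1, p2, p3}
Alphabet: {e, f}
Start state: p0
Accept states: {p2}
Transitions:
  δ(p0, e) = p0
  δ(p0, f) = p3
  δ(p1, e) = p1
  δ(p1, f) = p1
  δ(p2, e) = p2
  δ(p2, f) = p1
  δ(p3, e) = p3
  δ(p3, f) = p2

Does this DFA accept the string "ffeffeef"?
Processing string "ffeffeef":
  p0 --f--> p3
  p3 --f--> p2
  p2 --e--> p2
  p2 --f--> p1
  p1 --f--> p1
  p1 --e--> p1
  p1 --e--> p1
  p1 --f--> p1
Final state: p1
Accept states: {p2}
No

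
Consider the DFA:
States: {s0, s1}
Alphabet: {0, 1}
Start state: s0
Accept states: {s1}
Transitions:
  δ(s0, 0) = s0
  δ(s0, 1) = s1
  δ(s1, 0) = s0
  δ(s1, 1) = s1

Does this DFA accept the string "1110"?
Processing string "1110":
  s0 --1--> s1
  s1 --1--> s1
  s1 --1--> s1
  s1 --0--> s0
Final state: s0
Accept states: {s1}
No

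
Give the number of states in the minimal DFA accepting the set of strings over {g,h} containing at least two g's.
By Myhill–Nerode, count the distinguishable equivalence classes: three classes — 0, 1, or ≥2 g's seen.
3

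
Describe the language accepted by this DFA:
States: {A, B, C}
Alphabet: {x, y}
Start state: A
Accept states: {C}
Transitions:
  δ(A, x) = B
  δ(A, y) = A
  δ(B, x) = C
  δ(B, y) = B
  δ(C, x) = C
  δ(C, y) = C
Testing a few strings:
  'y' → reject
  'xy' → reject
  'yyyx' → reject
  'yy' → reject
State roles: A=zero x's seen; B=one x seen; C=≥ two x's seen
All strings over {x,y} containing at least two x's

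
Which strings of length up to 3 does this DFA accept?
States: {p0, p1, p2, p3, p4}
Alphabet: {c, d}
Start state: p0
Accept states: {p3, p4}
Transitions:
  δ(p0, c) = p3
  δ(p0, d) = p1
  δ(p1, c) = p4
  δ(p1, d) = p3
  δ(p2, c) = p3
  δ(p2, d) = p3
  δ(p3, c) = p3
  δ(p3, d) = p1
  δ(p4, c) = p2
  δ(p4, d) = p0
c, cc, dc, dd, ccc, cdc, cdd, ddc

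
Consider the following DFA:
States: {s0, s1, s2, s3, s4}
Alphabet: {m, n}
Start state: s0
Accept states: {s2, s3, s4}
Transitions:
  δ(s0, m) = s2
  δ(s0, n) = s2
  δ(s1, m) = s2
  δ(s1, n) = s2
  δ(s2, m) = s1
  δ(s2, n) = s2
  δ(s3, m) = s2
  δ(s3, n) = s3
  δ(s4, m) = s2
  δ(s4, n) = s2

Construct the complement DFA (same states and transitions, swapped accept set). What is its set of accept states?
Complement accept states = All states \ Original accept states
= {s0, s1, s2, s3, s4} \ {s2, s3, s4}
{s0, s1}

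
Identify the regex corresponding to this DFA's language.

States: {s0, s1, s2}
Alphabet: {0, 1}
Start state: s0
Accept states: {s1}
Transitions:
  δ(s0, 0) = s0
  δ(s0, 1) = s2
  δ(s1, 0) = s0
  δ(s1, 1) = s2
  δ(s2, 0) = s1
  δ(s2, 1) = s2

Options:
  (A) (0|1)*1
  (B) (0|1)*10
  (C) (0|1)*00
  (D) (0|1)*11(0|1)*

Check each option against the DFA on short strings; one disagreement eliminates an option:
  (A) (0|1)*1: on '1' the DFA goes s0 → s2 and rejects (s2 ∉ Accept), but the regex matches it → eliminate
  (B) (0|1)*10: agrees with the DFA on every string of length ≤ 6
  (C) (0|1)*00: on '00' the DFA goes s0 → s0 → s0 and rejects (s0 ∉ Accept), but the regex matches it → eliminate
  (D) (0|1)*11(0|1)*: on '10' the DFA goes s0 → s2 → s1 and accepts (s1 ∈ Accept), but the regex does not match it → eliminate
Only (B) is consistent with the DFA.
(B) (0|1)*10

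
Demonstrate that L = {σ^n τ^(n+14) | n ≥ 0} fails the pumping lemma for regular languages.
Assume L is regular with pumping length p. Idea: pumping the σ-block breaks the fixed offset of 14.
Choose s = σ^p τ^(p+14) ∈ L. By the pumping lemma, s = xyz with |xy| ≤ p, |y| > 0, so y = σ^k with k ≥ 1. Then xy²z = σ^(p+k) τ^(p+14). For this to be in L we would need p+14 = (p+k)+14, i.e. k = 0, contradicting k ≥ 1. So xy²z ∉ L.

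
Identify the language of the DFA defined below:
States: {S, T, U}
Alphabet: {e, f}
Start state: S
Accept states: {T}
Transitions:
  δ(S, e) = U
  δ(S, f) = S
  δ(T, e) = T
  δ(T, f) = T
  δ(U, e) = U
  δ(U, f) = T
Testing a few strings:
  'eff' → accept
  'e' → reject
  'fff' → reject
  'eef' → accept
State roles: S=no e seen yet; T=substring ef seen; U=seen a e, waiting for f
All strings over {e,f} containing the substring ef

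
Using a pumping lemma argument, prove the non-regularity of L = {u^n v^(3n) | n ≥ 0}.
Assume L is regular with pumping length p. Idea: pumping the u-block breaks the 1:3 ratio.
Choose s = u^p v^(3p) (length 4p ≥ p). By the pumping lemma, s = xyz with |xy| ≤ p, |y| > 0, so y = u^k with k ≥ 1. Then xy²z = u^(p+k) v^(3p). For this to be in L we would need 3p = 3(p+k), i.e. 3k = 0, contradicting k ≥ 1. So xy²z ∉ L.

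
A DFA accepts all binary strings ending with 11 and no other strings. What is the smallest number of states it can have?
By Myhill–Nerode, count the distinguishable equivalence classes: 3 classes — one per longest suffix of the input that is a prefix of '11' (lengths 0 through 2); only the length-2 class is accepting.
3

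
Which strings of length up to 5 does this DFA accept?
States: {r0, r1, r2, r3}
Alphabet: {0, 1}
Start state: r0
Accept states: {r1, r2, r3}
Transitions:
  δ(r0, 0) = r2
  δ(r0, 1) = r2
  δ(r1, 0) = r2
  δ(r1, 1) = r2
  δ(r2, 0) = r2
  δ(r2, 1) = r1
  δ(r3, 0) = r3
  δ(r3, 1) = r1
0, 1, 00, 01, 10, 11, 000, 001, 010, 011, 100, 101, 110, 111, 0000, 0001, 0010, 0011, 0100, 0101, 0110, 0111, 1000, 1001, 1010, 1011, 1100, 1101, 1110, 1111, 00000, 00001, 00010, 00011, 00100, 00101, 00110, 00111, 01000, 01001, 01010, 01011, 01100, 01101, 01110, 01111, 10000, 10001, 10010, 10011, 10100, 10101, 10110, 10111, 11000, 11001, 11010, 11011, 11100, 11101, 11110, 11111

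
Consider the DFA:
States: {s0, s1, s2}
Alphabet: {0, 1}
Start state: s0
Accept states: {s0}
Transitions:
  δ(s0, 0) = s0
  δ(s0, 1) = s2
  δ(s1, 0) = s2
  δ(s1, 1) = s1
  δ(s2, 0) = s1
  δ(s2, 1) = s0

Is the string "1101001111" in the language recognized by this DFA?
Processing string "1101001111":
  s0 --1--> s2
  s2 --1--> s0
  s0 --0--> s0
  s0 --1--> s2
  s2 --0--> s1
  s1 --0--> s2
  s2 --1--> s0
  s0 --1--> s2
  s2 --1--> s0
  s0 --1--> s2
Final state: s2
Accept states: {s0}
No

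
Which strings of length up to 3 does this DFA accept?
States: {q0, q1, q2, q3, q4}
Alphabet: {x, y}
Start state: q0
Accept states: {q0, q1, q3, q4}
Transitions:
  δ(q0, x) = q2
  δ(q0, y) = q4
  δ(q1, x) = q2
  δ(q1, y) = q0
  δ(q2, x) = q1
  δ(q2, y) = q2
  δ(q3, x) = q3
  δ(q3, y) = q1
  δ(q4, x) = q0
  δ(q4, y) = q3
ε, y, xx, yx, yy, xxy, xyx, yxy, yyx, yyy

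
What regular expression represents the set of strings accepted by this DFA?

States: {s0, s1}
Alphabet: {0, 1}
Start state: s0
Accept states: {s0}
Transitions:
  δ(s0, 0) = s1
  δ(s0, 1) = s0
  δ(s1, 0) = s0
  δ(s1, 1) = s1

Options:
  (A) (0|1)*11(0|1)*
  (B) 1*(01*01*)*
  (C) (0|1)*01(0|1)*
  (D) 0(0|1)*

Check each option against the DFA on short strings; one disagreement eliminates an option:
  (A) (0|1)*11(0|1)*: on ε the DFA stays in s0 and accepts (s0 ∈ Accept), but the regex does not match it → eliminate
  (B) 1*(01*01*)*: agrees with the DFA on every string of length ≤ 6
  (C) (0|1)*01(0|1)*: on ε the DFA stays in s0 and accepts (s0 ∈ Accept), but the regex does not match it → eliminate
  (D) 0(0|1)*: on ε the DFA stays in s0 and accepts (s0 ∈ Accept), but the regex does not match it → eliminate
Only (B) is consistent with the DFA.
(B) 1*(01*01*)*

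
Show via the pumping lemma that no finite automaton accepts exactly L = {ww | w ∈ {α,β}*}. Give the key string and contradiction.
Assume L is regular with pumping length p. Idea: pumping the leading α-block breaks the equality of the two halves.
Choose s = α^p β α^p β ∈ L (with w = α^p β). |s| = 2p+2 ≥ p. By the pumping lemma, s = xyz with |xy| ≤ p, |y| > 0, so y = α^k with k ≥ 1, in the first α-block. Then xy²z = α^(p+k) β α^p β, of length 2p+2+k. If k is odd this length is odd, so it cannot be of the form ww. If k is even, each half has length p+1+k/2 ≤ p+k, so the first half lies entirely inside the leading α-block and contains no β, while the second half ends in β; the halves differ. Either way xy²z ∉ L.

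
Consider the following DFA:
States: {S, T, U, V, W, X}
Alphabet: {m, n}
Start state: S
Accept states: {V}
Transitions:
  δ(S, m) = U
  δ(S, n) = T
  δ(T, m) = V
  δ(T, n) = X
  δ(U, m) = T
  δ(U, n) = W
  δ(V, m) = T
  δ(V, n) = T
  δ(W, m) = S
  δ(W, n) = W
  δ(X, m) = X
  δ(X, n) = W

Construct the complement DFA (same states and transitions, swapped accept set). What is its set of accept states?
Complement accept states = All states \ Original accept states
= {S, T, U, V, W, X} \ {V}
{S, T, U, W, X}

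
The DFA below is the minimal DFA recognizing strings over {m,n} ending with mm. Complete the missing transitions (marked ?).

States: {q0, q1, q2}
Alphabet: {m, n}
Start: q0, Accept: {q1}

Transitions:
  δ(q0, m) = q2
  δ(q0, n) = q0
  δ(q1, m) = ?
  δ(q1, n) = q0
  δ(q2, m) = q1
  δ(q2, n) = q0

From the language and accept set, identify what each state tracks — q0: last symbol not m; q1: two trailing m's; q2: one trailing m.
Each missing δ(q, a) is the state matching the new tracked value after reading a.
δ(q1, m) = q1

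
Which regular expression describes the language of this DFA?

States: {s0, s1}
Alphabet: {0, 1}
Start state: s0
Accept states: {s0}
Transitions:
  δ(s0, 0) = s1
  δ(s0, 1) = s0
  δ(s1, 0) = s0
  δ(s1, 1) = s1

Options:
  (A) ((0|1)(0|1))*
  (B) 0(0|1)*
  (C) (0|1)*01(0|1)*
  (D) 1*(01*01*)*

Check each option against the DFA on short strings; one disagreement eliminates an option:
  (A) ((0|1)(0|1))*: on '1' the DFA goes s0 → s0 and accepts (s0 ∈ Accept), but the regex does not match it → eliminate
  (B) 0(0|1)*: on ε the DFA stays in s0 and accepts (s0 ∈ Accept), but the regex does not match it → eliminate
  (C) (0|1)*01(0|1)*: on ε the DFA stays in s0 and accepts (s0 ∈ Accept), but the regex does not match it → eliminate
  (D) 1*(01*01*)*: agrees with the DFA on every string of length ≤ 6
Only (D) is consistent with the DFA.
(D) 1*(01*01*)*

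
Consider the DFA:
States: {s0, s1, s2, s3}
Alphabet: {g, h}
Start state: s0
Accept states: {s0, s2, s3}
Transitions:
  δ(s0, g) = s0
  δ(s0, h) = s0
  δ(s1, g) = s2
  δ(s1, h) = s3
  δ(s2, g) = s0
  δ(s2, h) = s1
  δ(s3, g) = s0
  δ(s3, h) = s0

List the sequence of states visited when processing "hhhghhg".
read 'h': s0 → s0
  read 'h': s0 → s0
  read 'h': s0 → s0
  read 'g': s0 → s0
  read 'h': s0 → s0
  read 'h': s0 → s0
  read 'g': s0 → s0
s0 -> s0 -> s0 -> s0 -> s0 -> s0 -> s0 -> s0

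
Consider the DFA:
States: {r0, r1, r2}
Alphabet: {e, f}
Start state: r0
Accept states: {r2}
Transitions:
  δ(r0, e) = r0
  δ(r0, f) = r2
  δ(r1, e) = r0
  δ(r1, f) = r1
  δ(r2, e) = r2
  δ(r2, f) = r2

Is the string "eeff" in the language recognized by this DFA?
Processing string "eeff":
  r0 --e--> r0
  r0 --e--> r0
  r0 --f--> r2
  r2 --f--> r2
Final state: r2
Accept states: {r2}
Yes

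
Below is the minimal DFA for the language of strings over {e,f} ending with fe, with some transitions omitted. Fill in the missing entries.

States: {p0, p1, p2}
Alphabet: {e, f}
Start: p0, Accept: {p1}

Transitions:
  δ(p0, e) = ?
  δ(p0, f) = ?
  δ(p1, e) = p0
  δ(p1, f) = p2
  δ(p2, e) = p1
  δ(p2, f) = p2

From the language and accept set, identify what each state tracks — p0: no suffix match; p1: suffix is fe; p2: one trailing f.
Each missing δ(q, a) is the state matching the new tracked value after reading a.
δ(p0, e) = p0; δ(p0, f) = p2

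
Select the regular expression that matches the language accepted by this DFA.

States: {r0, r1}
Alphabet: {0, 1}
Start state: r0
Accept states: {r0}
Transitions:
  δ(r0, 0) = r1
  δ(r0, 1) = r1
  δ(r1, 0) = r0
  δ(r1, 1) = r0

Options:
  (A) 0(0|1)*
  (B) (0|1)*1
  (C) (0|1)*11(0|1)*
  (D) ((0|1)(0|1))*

Check each option against the DFA on short strings; one disagreement eliminates an option:
  (A) 0(0|1)*: on ε the DFA stays in r0 and accepts (r0 ∈ Accept), but the regex does not match it → eliminate
  (B) (0|1)*1: on ε the DFA stays in r0 and accepts (r0 ∈ Accept), but the regex does not match it → eliminate
  (C) (0|1)*11(0|1)*: on ε the DFA stays in r0 and accepts (r0 ∈ Accept), but the regex does not match it → eliminate
  (D) ((0|1)(0|1))*: agrees with the DFA on every string of length ≤ 6
Only (D) is consistent with the DFA.
(D) ((0|1)(0|1))*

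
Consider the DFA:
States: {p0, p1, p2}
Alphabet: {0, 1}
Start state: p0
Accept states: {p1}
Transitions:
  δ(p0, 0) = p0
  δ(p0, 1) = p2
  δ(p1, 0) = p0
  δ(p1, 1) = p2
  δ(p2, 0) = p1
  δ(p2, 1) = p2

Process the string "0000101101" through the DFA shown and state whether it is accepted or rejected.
Processing string "0000101101":
  p0 --0--> p0
  p0 --0--> p0
  p0 --0--> p0
  p0 --0--> p0
  p0 --1--> p2
  p2 --0--> p1
  p1 --1--> p2
  p2 --1--> p2
  p2 --0--> p1
  p1 --1--> p2
Final state: p2
Accept states: {p1}
No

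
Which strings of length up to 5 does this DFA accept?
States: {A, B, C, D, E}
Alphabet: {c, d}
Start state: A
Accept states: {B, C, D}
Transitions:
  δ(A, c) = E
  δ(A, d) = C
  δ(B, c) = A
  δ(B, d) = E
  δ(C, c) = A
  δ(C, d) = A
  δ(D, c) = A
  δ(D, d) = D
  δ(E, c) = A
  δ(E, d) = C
d, cd, ccd, dcd, ddd, cccd, cdcd, cddd, dccd, ddcd, ccccd, ccdcd, ccddd, cdccd, cddcd, dcccd, dcdcd, dcddd, ddccd, dddcd, ddddd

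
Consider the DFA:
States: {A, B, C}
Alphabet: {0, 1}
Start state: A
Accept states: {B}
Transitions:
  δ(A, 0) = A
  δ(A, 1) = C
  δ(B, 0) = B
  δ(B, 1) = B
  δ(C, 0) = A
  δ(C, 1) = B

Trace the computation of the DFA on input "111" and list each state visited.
read '1': A → C
  read '1': C → B
  read '1': B → B
A -> C -> B -> B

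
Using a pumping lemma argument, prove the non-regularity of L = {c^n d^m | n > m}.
Assume L is regular with pumping length p. Idea: pumping down the c-block drops the c-count to at most the d-count.
Choose s = c^(p+1) d^p ∈ L (|s| = 2p+1 ≥ p). By the pumping lemma, s = xyz with |xy| ≤ p, |y| > 0, so y = c^k with k ≥ 1. Take i = 0: xz = c^(p+1−k) d^p. Since k ≥ 1, p+1−k ≤ p, so the number of c's is no longer strictly greater than the number of d's, hence xz ∉ L.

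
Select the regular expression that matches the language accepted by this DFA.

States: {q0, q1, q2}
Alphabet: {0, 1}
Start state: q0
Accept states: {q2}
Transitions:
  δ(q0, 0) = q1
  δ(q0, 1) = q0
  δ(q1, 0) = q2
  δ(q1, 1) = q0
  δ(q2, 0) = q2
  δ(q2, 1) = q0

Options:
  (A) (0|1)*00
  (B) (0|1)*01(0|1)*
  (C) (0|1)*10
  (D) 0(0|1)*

Check each option against the DFA on short strings; one disagreement eliminates an option:
  (A) (0|1)*00: agrees with the DFA on every string of length ≤ 6
  (B) (0|1)*01(0|1)*: on '00' the DFA goes q0 → q1 → q2 and accepts (q2 ∈ Accept), but the regex does not match it → eliminate
  (C) (0|1)*10: on '00' the DFA goes q0 → q1 → q2 and accepts (q2 ∈ Accept), but the regex does not match it → eliminate
  (D) 0(0|1)*: on '0' the DFA goes q0 → q1 and rejects (q1 ∉ Accept), but the regex matches it → eliminate
Only (A) is consistent with the DFA.
(A) (0|1)*00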